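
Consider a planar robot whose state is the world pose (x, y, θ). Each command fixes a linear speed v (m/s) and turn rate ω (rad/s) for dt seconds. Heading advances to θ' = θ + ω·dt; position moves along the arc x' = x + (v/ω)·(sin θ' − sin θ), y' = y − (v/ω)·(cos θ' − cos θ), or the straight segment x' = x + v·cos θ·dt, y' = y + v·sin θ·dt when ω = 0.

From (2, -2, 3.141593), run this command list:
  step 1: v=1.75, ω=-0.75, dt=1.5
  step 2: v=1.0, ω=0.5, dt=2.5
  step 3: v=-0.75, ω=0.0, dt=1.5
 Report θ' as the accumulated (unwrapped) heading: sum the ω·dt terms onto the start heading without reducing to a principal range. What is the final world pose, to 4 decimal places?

step 1: θ'=2.0166 (R=-2.3333) → pose (-0.1053, -0.6727, 2.0166)
step 2: θ'=3.2666 (R=2.0000) → pose (-2.1592, 0.4493, 3.2666)
step 3: θ'=3.2666 (straight) → pose (-1.0430, 0.5896, 3.2666)

(-1.0430, 0.5896, 3.2666)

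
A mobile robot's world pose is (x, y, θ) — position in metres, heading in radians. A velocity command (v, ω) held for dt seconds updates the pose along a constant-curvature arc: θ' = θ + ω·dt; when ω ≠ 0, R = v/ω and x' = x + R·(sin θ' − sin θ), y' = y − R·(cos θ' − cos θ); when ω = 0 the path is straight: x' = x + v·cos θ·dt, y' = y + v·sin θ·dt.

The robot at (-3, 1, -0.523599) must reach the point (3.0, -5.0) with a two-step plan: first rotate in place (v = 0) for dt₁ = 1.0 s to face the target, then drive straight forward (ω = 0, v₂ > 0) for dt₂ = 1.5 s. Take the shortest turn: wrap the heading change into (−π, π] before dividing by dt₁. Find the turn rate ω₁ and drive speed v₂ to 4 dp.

heading to target = atan2(-5−1, 3−-3) = -0.7854
Δθ = wrap(-0.7854 − -0.5236) = -0.2618; ω₁ = Δθ/dt₁ = -0.2618
distance = √((3−-3)² + (-5−1)²) = 8.4853; v₂ = distance/dt₂ = 5.6569

ω₁ = -0.2618, v₂ = 5.6569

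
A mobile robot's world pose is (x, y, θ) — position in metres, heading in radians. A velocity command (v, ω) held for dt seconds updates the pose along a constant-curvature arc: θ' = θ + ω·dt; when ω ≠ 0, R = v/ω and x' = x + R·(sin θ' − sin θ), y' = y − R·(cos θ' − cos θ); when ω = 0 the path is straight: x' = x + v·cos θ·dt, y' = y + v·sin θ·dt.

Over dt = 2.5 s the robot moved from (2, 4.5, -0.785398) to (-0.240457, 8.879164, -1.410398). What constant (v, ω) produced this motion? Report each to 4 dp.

Δθ = -1.410398 − -0.785398 = -0.625000
ω = Δθ/dt = -0.625000/2.5 = -0.2500
R = −Δy/(cos θ' − cos θ) = 8.0000
v = R·ω = 8.0000·-0.2500 = -2.0000

v = -2.0000, ω = -0.2500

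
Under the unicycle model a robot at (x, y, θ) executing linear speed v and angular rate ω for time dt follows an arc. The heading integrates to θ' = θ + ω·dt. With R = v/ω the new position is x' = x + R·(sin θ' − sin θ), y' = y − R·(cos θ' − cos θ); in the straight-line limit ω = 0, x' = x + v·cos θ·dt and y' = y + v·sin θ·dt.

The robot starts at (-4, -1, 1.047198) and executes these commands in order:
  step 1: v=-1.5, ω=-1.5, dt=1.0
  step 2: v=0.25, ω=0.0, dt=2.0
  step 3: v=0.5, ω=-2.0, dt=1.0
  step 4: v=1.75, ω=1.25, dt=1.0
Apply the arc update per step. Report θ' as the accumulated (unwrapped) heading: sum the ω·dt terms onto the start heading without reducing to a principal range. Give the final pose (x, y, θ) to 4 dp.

(-5.2208, -3.6202, -1.2028)

step 1: θ'=-0.4528 (R=1.0000) → pose (-5.3035, -1.3992, -0.4528)
step 2: θ'=-0.4528 (straight) → pose (-4.8539, -1.6180, -0.4528)
step 3: θ'=-2.4528 (R=-0.2500) → pose (-4.8044, -2.0358, -2.4528)
step 4: θ'=-1.2028 (R=1.4000) → pose (-5.2208, -3.6202, -1.2028)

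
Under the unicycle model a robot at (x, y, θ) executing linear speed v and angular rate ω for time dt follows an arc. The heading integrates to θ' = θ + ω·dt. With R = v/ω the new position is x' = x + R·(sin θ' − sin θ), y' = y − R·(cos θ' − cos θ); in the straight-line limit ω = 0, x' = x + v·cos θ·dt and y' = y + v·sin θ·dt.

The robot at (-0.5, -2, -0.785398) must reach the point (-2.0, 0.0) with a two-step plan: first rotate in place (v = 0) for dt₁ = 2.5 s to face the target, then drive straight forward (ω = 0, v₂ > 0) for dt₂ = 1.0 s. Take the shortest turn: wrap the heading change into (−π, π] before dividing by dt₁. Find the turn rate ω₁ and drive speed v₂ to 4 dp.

heading to target = atan2(0−-2, -2−-0.5) = 2.2143
Δθ = wrap(2.2143 − -0.7854) = 2.9997; ω₁ = Δθ/dt₁ = 1.1999
distance = √((-2−-0.5)² + (0−-2)²) = 2.5000; v₂ = distance/dt₂ = 2.5000

ω₁ = 1.1999, v₂ = 2.5000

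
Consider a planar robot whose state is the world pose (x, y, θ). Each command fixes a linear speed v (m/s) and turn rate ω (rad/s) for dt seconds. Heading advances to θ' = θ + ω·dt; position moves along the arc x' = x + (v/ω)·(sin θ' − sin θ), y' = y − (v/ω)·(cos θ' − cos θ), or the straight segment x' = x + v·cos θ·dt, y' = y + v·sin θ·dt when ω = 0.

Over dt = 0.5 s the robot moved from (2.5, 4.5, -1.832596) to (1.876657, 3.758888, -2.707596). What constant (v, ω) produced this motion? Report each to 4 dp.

v = 2.0000, ω = -1.7500

Δθ = -2.707596 − -1.832596 = -0.875000
ω = Δθ/dt = -0.875000/0.5 = -1.7500
R = −Δy/(cos θ' − cos θ) = -1.1429
v = R·ω = -1.1429·-1.7500 = 2.0000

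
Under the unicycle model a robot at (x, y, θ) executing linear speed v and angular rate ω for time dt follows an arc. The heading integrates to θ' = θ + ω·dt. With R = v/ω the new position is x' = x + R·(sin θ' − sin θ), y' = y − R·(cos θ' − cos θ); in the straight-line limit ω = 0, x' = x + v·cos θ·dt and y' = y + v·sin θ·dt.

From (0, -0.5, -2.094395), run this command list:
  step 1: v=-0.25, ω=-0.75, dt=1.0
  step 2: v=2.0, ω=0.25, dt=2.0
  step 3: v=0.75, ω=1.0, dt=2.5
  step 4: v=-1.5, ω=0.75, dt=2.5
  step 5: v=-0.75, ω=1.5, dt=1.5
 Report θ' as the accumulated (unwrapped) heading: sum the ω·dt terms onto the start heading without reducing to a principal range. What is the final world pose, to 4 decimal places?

step 1: θ'=-2.8444 (R=0.3333) → pose (0.1911, -0.3479, -2.8444)
step 2: θ'=-2.3444 (R=8.0000) → pose (-3.1894, -2.4075, -2.3444)
step 3: θ'=0.1556 (R=0.7500) → pose (-2.5366, -3.6725, 0.1556)
step 4: θ'=2.0306 (R=-2.0000) → pose (-4.0189, -6.5359, 2.0306)
step 5: θ'=4.2806 (R=-0.5000) → pose (-3.1168, -6.5232, 4.2806)

(-3.1168, -6.5232, 4.2806)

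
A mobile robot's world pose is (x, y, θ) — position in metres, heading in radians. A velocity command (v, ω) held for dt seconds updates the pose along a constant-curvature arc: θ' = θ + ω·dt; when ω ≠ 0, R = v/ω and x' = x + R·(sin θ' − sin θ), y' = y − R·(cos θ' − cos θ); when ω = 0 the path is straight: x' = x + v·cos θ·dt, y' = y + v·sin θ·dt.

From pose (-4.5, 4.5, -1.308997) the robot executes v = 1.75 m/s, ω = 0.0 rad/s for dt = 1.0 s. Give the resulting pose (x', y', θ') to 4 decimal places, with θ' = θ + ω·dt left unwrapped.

(-4.0471, 2.8096, -1.3090)

θ' = -1.3090 + 0.0·1.0 = -1.3090
ω = 0 → straight: x' = -4.5 + 1.75·cos(-1.3090)·1.0 = -4.0471
y' = 4.5 + 1.75·sin(-1.3090)·1.0 = 2.8096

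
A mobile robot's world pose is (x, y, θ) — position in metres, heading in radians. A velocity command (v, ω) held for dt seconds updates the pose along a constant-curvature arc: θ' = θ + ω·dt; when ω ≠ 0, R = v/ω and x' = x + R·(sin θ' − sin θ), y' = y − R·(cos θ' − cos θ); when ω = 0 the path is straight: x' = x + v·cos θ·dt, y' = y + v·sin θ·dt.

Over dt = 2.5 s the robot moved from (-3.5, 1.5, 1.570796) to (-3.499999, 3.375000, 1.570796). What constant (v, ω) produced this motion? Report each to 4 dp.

Δθ = 1.570796 − 1.570796 = 0.000000
ω = Δθ/dt = 0.000000/2.5 = 0.0000
ω = 0 → v = (Δx·cos θ + Δy·sin θ)/dt = 0.7500

v = 0.7500, ω = 0.0000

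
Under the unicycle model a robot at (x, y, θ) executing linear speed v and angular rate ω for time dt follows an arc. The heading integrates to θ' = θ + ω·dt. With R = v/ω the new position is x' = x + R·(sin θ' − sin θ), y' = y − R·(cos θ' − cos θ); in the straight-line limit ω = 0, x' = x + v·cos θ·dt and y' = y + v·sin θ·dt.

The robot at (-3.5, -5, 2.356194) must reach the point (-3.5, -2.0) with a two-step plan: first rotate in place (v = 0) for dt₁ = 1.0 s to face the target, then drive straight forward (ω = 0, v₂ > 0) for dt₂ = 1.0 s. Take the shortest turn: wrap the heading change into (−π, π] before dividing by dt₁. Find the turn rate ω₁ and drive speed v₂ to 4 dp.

ω₁ = -0.7854, v₂ = 3.0000

heading to target = atan2(-2−-5, -3.5−-3.5) = 1.5708
Δθ = wrap(1.5708 − 2.3562) = -0.7854; ω₁ = Δθ/dt₁ = -0.7854
distance = √((-3.5−-3.5)² + (-2−-5)²) = 3.0000; v₂ = distance/dt₂ = 3.0000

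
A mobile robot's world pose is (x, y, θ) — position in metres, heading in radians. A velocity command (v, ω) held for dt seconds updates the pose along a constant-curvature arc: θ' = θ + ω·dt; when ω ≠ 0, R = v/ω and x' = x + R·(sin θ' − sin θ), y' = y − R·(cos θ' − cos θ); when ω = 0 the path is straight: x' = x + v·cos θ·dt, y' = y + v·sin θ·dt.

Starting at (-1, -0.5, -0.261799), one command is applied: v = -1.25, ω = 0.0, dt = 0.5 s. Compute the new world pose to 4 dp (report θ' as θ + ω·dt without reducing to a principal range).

(-1.6037, -0.3382, -0.2618)

θ' = -0.2618 + 0.0·0.5 = -0.2618
ω = 0 → straight: x' = -1 + -1.25·cos(-0.2618)·0.5 = -1.6037
y' = -0.5 + -1.25·sin(-0.2618)·0.5 = -0.3382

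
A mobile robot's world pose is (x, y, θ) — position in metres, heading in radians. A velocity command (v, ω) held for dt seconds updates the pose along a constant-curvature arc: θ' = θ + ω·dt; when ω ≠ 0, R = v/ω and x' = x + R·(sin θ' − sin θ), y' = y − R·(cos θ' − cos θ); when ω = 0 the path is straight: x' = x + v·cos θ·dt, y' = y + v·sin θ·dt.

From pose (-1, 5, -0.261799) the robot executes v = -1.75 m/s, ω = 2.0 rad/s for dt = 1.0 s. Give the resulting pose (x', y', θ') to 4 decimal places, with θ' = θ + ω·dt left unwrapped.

θ' = -0.2618 + 2.0·1.0 = 1.7382
R = v/ω = -1.75/2.0 = -0.8750
x' = -1 + -0.8750·(sin 1.7382 − sin -0.2618) = -2.0892
y' = 5 − -0.8750·(cos 1.7382 − cos -0.2618) = 4.0090

(-2.0892, 4.0090, 1.7382)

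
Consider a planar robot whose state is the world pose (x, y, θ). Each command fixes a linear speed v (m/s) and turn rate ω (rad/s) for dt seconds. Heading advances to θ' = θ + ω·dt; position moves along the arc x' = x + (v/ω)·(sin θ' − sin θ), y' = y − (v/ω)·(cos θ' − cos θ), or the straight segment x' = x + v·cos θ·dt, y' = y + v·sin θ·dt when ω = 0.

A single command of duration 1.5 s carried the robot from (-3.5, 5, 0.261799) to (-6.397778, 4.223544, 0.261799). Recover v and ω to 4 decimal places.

Δθ = 0.261799 − 0.261799 = 0.000000
ω = Δθ/dt = 0.000000/1.5 = 0.0000
ω = 0 → v = (Δx·cos θ + Δy·sin θ)/dt = -2.0000

v = -2.0000, ω = 0.0000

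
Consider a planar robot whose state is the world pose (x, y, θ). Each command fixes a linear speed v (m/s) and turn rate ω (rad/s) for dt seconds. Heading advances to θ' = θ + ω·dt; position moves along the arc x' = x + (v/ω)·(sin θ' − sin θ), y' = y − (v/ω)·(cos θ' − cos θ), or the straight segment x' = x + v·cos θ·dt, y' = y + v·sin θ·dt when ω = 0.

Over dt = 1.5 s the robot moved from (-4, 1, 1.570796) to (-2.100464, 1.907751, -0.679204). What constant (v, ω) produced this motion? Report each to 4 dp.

v = 1.7500, ω = -1.5000

Δθ = -0.679204 − 1.570796 = -2.250000
ω = Δθ/dt = -2.250000/1.5 = -1.5000
R = Δx/(sin θ' − sin θ) = -1.1667
v = R·ω = -1.1667·-1.5000 = 1.7500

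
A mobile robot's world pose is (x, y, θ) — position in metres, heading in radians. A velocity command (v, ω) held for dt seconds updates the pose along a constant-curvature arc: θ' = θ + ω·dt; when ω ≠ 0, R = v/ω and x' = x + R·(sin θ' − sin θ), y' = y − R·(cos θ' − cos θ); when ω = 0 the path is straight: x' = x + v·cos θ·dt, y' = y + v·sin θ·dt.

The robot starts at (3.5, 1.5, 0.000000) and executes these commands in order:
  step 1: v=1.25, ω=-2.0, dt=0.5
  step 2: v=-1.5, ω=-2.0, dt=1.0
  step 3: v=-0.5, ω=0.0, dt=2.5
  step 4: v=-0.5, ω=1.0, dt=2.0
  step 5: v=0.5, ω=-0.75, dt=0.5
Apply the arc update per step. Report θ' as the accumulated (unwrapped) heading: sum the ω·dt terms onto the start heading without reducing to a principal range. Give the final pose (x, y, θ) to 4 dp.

step 1: θ'=-1.0000 (R=-0.6250) → pose (4.0259, 1.2127, -1.0000)
step 2: θ'=-3.0000 (R=0.7500) → pose (4.5512, 2.3604, -3.0000)
step 3: θ'=-3.0000 (straight) → pose (5.7887, 2.5368, -3.0000)
step 4: θ'=-1.0000 (R=-0.5000) → pose (6.1388, 3.3020, -1.0000)
step 5: θ'=-1.3750 (R=-0.6667) → pose (6.2318, 3.0715, -1.3750)

(6.2318, 3.0715, -1.3750)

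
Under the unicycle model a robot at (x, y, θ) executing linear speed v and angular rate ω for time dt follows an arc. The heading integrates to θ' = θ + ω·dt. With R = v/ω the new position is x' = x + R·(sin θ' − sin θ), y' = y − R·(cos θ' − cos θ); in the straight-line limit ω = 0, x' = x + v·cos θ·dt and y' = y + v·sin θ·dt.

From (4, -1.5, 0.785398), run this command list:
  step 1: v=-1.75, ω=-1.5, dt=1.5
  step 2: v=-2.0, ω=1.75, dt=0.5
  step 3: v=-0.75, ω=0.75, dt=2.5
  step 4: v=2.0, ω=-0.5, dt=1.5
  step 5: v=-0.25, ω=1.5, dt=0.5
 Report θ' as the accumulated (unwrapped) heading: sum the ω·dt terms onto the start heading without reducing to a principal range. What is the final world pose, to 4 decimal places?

(1.7210, 1.6981, 1.2854)

step 1: θ'=-1.4646 (R=1.1667) → pose (2.0149, -0.7987, -1.4646)
step 2: θ'=-0.5896 (R=-1.1429) → pose (1.5140, 0.0301, -0.5896)
step 3: θ'=1.2854 (R=-1.0000) → pose (-0.0016, -0.5196, 1.2854)
step 4: θ'=0.5354 (R=-4.0000) → pose (1.7959, 1.7945, 0.5354)
step 5: θ'=1.2854 (R=-0.1667) → pose (1.7210, 1.6981, 1.2854)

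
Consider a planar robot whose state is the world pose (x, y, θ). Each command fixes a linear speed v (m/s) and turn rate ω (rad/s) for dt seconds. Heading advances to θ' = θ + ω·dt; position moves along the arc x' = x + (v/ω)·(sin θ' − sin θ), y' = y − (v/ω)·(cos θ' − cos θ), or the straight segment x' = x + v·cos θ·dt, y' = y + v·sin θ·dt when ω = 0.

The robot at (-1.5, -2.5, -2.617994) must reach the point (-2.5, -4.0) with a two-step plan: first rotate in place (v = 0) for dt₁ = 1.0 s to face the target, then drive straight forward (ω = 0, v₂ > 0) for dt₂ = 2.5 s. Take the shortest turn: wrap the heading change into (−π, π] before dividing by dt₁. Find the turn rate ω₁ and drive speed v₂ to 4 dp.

heading to target = atan2(-4−-2.5, -2.5−-1.5) = -2.1588
Δθ = wrap(-2.1588 − -2.6180) = 0.4592; ω₁ = Δθ/dt₁ = 0.4592
distance = √((-2.5−-1.5)² + (-4−-2.5)²) = 1.8028; v₂ = distance/dt₂ = 0.7211

ω₁ = 0.4592, v₂ = 0.7211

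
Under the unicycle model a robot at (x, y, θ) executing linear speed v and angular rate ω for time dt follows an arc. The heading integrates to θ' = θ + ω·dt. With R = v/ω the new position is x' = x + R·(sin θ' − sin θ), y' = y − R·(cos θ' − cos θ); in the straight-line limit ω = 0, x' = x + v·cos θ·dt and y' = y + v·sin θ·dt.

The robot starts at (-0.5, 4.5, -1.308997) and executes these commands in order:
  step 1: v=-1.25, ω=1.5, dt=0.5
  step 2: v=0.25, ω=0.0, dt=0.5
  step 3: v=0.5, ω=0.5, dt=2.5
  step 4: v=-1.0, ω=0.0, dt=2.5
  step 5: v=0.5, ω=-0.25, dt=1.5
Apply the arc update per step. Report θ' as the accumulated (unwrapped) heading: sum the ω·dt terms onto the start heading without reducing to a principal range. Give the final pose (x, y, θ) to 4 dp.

(-0.8628, 3.7682, 0.3160)

step 1: θ'=-0.5590 (R=-0.8333) → pose (-0.8630, 4.9908, -0.5590)
step 2: θ'=-0.5590 (straight) → pose (-0.7570, 4.9245, -0.5590)
step 3: θ'=0.6910 (R=1.0000) → pose (0.4106, 5.0017, 0.6910)
step 4: θ'=0.6910 (straight) → pose (-1.5159, 3.4084, 0.6910)
step 5: θ'=0.3160 (R=-2.0000) → pose (-0.8628, 3.7682, 0.3160)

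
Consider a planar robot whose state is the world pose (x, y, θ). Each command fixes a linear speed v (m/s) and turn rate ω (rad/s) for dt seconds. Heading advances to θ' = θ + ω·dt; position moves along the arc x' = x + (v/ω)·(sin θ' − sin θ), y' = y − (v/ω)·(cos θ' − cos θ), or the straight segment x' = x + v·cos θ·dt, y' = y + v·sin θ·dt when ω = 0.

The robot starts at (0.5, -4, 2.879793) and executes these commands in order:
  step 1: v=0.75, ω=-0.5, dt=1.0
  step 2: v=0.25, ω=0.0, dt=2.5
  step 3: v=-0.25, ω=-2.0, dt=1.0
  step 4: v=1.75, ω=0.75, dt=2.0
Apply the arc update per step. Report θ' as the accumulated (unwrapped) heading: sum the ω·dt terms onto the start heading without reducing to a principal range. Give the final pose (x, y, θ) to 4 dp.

step 1: θ'=2.3798 (R=-1.5000) → pose (-0.1471, -3.6365, 2.3798)
step 2: θ'=2.3798 (straight) → pose (-0.5994, -3.2051, 2.3798)
step 3: θ'=0.3798 (R=0.1250) → pose (-0.6393, -3.4117, 0.3798)
step 4: θ'=1.8798 (R=2.3333) → pose (0.7185, -0.5350, 1.8798)

(0.7185, -0.5350, 1.8798)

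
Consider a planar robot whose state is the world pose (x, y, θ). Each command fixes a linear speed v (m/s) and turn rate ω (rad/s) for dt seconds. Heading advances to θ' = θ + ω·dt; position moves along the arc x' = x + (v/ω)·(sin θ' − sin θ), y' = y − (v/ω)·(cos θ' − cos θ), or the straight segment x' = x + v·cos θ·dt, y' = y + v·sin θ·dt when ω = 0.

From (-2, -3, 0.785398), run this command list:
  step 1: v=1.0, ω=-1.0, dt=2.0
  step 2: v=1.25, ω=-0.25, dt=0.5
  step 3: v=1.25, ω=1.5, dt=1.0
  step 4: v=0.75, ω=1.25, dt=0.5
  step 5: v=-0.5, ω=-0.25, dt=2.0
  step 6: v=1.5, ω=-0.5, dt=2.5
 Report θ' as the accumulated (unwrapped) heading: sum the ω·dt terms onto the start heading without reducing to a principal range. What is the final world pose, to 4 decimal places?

step 1: θ'=-1.2146 (R=-1.0000) → pose (-0.3557, -3.3584, -1.2146)
step 2: θ'=-1.3396 (R=-5.0000) → pose (-0.1748, -3.9562, -1.3396)
step 3: θ'=0.1604 (R=0.8333) → pose (0.7694, -4.5879, 0.1604)
step 4: θ'=0.7854 (R=0.6000) → pose (1.0978, -4.4199, 0.7854)
step 5: θ'=0.2854 (R=2.0000) → pose (0.2467, -4.9248, 0.2854)
step 6: θ'=-0.9646 (R=-3.0000) → pose (3.5568, -6.0942, -0.9646)

(3.5568, -6.0942, -0.9646)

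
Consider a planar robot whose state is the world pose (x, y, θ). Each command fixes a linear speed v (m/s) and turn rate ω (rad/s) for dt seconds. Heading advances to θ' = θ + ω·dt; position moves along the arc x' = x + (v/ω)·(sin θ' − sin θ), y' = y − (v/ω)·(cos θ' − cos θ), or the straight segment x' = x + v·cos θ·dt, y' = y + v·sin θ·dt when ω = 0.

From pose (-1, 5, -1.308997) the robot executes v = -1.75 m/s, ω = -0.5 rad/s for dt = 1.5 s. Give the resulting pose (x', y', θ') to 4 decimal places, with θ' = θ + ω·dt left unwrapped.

θ' = -1.3090 + -0.5·1.5 = -2.0590
R = v/ω = -1.75/-0.5 = 3.5000
x' = -1 + 3.5000·(sin -2.0590 − sin -1.3090) = -0.7104
y' = 5 − 3.5000·(cos -2.0590 − cos -1.3090) = 7.5475

(-0.7104, 7.5475, -2.0590)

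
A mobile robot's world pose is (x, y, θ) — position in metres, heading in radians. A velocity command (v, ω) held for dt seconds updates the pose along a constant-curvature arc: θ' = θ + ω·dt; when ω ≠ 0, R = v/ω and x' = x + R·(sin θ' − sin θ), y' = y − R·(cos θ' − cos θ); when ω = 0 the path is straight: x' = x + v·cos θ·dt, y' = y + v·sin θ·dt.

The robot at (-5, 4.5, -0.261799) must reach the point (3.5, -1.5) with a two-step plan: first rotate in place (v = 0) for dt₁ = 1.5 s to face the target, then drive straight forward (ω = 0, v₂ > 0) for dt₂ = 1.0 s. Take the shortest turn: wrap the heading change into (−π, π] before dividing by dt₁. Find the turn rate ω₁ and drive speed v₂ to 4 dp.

heading to target = atan2(-1.5−4.5, 3.5−-5) = -0.6147
Δθ = wrap(-0.6147 − -0.2618) = -0.3529; ω₁ = Δθ/dt₁ = -0.2352
distance = √((3.5−-5)² + (-1.5−4.5)²) = 10.4043; v₂ = distance/dt₂ = 10.4043

ω₁ = -0.2352, v₂ = 10.4043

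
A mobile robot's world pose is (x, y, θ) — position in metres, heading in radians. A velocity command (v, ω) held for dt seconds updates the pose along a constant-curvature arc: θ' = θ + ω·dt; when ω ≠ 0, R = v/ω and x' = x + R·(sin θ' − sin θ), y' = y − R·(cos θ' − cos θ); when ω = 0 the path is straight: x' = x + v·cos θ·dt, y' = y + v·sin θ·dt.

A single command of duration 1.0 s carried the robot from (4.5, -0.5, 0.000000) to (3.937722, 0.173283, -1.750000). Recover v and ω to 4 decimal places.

Δθ = -1.750000 − 0.000000 = -1.750000
ω = Δθ/dt = -1.750000/1.0 = -1.7500
R = −Δy/(cos θ' − cos θ) = 0.5714
v = R·ω = 0.5714·-1.7500 = -1.0000

v = -1.0000, ω = -1.7500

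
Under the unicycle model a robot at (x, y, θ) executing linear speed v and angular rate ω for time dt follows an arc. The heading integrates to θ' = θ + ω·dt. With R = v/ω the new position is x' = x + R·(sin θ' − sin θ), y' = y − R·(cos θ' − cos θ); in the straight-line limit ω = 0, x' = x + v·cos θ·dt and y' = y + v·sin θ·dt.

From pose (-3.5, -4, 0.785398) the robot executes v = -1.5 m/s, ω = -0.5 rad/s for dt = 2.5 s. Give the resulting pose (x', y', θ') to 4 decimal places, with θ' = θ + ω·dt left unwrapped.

(-6.9655, -4.5607, -0.4646)

θ' = 0.7854 + -0.5·2.5 = -0.4646
R = v/ω = -1.5/-0.5 = 3.0000
x' = -3.5 + 3.0000·(sin -0.4646 − sin 0.7854) = -6.9655
y' = -4 − 3.0000·(cos -0.4646 − cos 0.7854) = -4.5607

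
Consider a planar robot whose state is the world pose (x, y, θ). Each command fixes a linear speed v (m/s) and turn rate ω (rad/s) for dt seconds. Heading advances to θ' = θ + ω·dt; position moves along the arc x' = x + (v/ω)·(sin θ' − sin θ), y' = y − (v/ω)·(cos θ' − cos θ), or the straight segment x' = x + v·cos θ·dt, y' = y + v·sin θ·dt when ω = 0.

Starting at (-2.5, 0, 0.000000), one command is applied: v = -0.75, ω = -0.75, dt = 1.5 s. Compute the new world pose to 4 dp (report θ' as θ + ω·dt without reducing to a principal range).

(-3.4023, 0.5688, -1.1250)

θ' = 0.0000 + -0.75·1.5 = -1.1250
R = v/ω = -0.75/-0.75 = 1.0000
x' = -2.5 + 1.0000·(sin -1.1250 − sin 0.0000) = -3.4023
y' = 0 − 1.0000·(cos -1.1250 − cos 0.0000) = 0.5688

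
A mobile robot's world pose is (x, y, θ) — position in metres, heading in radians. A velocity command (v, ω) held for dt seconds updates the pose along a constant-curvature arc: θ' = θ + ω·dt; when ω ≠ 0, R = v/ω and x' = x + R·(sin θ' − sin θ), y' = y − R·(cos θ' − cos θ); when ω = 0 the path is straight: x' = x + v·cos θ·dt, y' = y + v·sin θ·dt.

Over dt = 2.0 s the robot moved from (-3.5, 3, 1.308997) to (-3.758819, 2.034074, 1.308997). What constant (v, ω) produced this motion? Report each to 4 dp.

Δθ = 1.308997 − 1.308997 = 0.000000
ω = Δθ/dt = 0.000000/2.0 = 0.0000
ω = 0 → v = (Δx·cos θ + Δy·sin θ)/dt = -0.5000

v = -0.5000, ω = 0.0000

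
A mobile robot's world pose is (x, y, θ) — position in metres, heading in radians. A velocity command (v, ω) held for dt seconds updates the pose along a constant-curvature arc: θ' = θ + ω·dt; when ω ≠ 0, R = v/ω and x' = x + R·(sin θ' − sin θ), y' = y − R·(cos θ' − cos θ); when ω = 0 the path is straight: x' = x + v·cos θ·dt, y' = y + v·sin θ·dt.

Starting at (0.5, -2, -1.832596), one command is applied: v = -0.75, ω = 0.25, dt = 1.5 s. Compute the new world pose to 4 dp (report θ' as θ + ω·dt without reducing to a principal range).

(0.5830, -0.8847, -1.4576)

θ' = -1.8326 + 0.25·1.5 = -1.4576
R = v/ω = -0.75/0.25 = -3.0000
x' = 0.5 + -3.0000·(sin -1.4576 − sin -1.8326) = 0.5830
y' = -2 − -3.0000·(cos -1.4576 − cos -1.8326) = -0.8847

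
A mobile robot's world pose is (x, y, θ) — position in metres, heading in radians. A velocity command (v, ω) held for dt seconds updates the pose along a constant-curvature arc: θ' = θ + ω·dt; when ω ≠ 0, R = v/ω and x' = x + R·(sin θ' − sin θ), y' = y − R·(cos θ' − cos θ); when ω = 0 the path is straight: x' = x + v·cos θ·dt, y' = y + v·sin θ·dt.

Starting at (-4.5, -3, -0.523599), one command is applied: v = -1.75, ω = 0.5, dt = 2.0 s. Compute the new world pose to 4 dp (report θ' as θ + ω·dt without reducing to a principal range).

θ' = -0.5236 + 0.5·2.0 = 0.4764
R = v/ω = -1.75/0.5 = -3.5000
x' = -4.5 + -3.5000·(sin 0.4764 − sin -0.5236) = -7.8550
y' = -3 − -3.5000·(cos 0.4764 − cos -0.5236) = -2.9208

(-7.8550, -2.9208, 0.4764)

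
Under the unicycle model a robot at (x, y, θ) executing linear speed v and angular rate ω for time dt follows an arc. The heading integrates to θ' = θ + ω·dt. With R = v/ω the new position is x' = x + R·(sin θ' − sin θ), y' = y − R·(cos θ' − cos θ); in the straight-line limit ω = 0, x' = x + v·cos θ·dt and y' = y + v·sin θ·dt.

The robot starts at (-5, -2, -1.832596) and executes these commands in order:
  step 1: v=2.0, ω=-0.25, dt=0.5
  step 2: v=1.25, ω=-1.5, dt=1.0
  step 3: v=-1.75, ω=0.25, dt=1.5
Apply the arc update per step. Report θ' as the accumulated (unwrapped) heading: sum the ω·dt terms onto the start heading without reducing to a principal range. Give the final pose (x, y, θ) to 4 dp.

step 1: θ'=-1.9576 (R=-8.0000) → pose (-5.3184, -2.9473, -1.9576)
step 2: θ'=-3.4576 (R=-0.8333) → pose (-6.3492, -3.4250, -3.4576)
step 3: θ'=-3.0826 (R=-7.0000) → pose (-3.7611, -3.7594, -3.0826)

(-3.7611, -3.7594, -3.0826)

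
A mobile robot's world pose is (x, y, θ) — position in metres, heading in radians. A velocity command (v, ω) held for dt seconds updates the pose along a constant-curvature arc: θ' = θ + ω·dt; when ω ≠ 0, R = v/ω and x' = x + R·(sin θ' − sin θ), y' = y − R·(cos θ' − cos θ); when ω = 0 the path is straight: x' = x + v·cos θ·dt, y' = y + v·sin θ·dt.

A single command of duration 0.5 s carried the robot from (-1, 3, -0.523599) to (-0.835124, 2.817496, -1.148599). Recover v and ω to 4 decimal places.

Δθ = -1.148599 − -0.523599 = -0.625000
ω = Δθ/dt = -0.625000/0.5 = -1.2500
R = −Δy/(cos θ' − cos θ) = -0.4000
v = R·ω = -0.4000·-1.2500 = 0.5000

v = 0.5000, ω = -1.2500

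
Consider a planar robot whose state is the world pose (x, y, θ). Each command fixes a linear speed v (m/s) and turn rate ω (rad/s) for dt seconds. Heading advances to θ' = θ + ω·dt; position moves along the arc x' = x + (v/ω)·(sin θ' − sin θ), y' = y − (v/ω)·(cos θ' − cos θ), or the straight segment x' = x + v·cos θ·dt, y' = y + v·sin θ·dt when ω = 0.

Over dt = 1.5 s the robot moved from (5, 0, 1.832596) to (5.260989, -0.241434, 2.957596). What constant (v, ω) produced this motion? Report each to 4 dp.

Δθ = 2.957596 − 1.832596 = 1.125000
ω = Δθ/dt = 1.125000/1.5 = 0.7500
R = Δx/(sin θ' − sin θ) = -0.3333
v = R·ω = -0.3333·0.7500 = -0.2500

v = -0.2500, ω = 0.7500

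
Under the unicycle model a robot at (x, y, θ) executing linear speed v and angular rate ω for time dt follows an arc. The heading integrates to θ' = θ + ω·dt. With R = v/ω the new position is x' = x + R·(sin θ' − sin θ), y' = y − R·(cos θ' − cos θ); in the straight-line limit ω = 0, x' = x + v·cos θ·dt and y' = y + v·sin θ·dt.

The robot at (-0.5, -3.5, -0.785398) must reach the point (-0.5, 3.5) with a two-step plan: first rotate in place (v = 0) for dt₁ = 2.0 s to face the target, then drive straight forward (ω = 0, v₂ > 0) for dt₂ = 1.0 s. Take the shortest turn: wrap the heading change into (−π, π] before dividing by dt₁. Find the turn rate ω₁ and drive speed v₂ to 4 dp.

heading to target = atan2(3.5−-3.5, -0.5−-0.5) = 1.5708
Δθ = wrap(1.5708 − -0.7854) = 2.3562; ω₁ = Δθ/dt₁ = 1.1781
distance = √((-0.5−-0.5)² + (3.5−-3.5)²) = 7.0000; v₂ = distance/dt₂ = 7.0000

ω₁ = 1.1781, v₂ = 7.0000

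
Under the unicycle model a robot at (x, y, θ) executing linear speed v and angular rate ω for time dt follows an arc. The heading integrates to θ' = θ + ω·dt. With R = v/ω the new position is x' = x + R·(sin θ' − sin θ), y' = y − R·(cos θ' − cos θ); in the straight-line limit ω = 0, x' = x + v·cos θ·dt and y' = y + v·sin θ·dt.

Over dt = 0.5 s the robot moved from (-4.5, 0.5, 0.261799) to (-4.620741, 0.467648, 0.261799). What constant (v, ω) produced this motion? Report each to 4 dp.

Δθ = 0.261799 − 0.261799 = 0.000000
ω = Δθ/dt = 0.000000/0.5 = 0.0000
ω = 0 → v = (Δx·cos θ + Δy·sin θ)/dt = -0.2500

v = -0.2500, ω = 0.0000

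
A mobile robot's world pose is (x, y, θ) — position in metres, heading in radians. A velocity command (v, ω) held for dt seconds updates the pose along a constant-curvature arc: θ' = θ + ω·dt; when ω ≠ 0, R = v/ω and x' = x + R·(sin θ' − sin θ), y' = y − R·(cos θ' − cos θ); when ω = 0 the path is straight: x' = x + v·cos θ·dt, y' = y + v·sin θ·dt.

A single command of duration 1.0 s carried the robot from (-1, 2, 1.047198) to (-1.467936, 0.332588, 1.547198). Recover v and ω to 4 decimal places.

Δθ = 1.547198 − 1.047198 = 0.500000
ω = Δθ/dt = 0.500000/1.0 = 0.5000
R = −Δy/(cos θ' − cos θ) = -3.5000
v = R·ω = -3.5000·0.5000 = -1.7500

v = -1.7500, ω = 0.5000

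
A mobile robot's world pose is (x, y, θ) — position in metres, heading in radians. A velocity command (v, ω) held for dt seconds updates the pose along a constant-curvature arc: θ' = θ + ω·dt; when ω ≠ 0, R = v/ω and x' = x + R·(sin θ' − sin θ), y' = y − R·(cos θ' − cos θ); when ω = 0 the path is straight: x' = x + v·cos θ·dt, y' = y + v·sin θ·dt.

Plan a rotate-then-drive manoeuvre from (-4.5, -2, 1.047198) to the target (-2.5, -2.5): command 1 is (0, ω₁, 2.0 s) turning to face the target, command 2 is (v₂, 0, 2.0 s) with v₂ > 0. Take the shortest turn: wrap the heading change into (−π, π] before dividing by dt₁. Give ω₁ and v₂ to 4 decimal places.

ω₁ = -0.6461, v₂ = 1.0308

heading to target = atan2(-2.5−-2, -2.5−-4.5) = -0.2450
Δθ = wrap(-0.2450 − 1.0472) = -1.2922; ω₁ = Δθ/dt₁ = -0.6461
distance = √((-2.5−-4.5)² + (-2.5−-2)²) = 2.0616; v₂ = distance/dt₂ = 1.0308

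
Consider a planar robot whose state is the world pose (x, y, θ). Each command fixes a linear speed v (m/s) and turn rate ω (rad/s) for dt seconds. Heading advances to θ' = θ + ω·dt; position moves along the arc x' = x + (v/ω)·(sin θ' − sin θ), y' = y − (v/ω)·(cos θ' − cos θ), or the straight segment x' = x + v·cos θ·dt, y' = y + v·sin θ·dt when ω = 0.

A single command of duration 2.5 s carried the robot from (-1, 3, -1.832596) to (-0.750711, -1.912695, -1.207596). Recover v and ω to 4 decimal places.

Δθ = -1.207596 − -1.832596 = 0.625000
ω = Δθ/dt = 0.625000/2.5 = 0.2500
R = −Δy/(cos θ' − cos θ) = 8.0000
v = R·ω = 8.0000·0.2500 = 2.0000

v = 2.0000, ω = 0.2500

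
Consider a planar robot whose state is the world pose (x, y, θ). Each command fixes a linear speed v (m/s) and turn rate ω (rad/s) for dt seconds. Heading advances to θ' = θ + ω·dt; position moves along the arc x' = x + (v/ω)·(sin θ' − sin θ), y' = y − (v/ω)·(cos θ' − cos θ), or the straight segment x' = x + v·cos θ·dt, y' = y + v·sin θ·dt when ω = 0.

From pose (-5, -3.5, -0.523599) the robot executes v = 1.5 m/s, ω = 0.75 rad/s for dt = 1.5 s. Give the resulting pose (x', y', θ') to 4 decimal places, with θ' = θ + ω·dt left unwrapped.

θ' = -0.5236 + 0.75·1.5 = 0.6014
R = v/ω = 1.5/0.75 = 2.0000
x' = -5 + 2.0000·(sin 0.6014 − sin -0.5236) = -2.8684
y' = -3.5 − 2.0000·(cos 0.6014 − cos -0.5236) = -3.4170

(-2.8684, -3.4170, 0.6014)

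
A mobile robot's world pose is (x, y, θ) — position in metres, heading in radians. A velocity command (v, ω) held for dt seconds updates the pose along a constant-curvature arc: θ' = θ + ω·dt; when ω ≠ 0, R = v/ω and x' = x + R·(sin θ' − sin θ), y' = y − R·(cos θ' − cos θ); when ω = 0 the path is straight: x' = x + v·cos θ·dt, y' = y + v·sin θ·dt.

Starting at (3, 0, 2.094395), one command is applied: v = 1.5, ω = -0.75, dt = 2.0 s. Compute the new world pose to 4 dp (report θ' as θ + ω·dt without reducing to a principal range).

(3.6120, 2.6570, 0.5944)

θ' = 2.0944 + -0.75·2.0 = 0.5944
R = v/ω = 1.5/-0.75 = -2.0000
x' = 3 + -2.0000·(sin 0.5944 − sin 2.0944) = 3.6120
y' = 0 − -2.0000·(cos 0.5944 − cos 2.0944) = 2.6570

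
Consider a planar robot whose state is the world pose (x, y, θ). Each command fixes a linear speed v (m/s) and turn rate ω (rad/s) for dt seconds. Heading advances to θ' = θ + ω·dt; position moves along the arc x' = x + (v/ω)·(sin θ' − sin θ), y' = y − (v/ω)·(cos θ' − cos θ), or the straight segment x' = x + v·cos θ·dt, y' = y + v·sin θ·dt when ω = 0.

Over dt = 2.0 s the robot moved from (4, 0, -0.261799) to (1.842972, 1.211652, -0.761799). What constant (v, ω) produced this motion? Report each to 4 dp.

v = -1.2500, ω = -0.2500

Δθ = -0.761799 − -0.261799 = -0.500000
ω = Δθ/dt = -0.500000/2.0 = -0.2500
R = Δx/(sin θ' − sin θ) = 5.0000
v = R·ω = 5.0000·-0.2500 = -1.2500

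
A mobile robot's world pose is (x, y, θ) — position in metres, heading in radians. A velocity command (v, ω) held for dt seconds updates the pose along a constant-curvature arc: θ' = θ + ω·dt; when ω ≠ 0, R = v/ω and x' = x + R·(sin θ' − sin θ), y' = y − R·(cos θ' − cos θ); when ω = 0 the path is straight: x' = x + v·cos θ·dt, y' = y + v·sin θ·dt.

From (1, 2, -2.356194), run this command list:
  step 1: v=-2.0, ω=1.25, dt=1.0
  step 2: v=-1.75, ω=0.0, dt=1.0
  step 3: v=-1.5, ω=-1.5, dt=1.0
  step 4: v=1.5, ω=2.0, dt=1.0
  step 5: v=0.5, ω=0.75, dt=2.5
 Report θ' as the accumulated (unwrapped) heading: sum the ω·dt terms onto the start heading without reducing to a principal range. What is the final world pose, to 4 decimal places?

step 1: θ'=-1.1062 (R=-1.6000) → pose (1.2990, 3.8483, -1.1062)
step 2: θ'=-1.1062 (straight) → pose (0.5149, 5.4128, -1.1062)
step 3: θ'=-2.6062 (R=1.0000) → pose (0.8987, 6.7209, -2.6062)
step 4: θ'=-0.6062 (R=0.7500) → pose (0.8541, 5.4595, -0.6062)
step 5: θ'=1.2688 (R=0.6667) → pose (1.8704, 5.8091, 1.2688)

(1.8704, 5.8091, 1.2688)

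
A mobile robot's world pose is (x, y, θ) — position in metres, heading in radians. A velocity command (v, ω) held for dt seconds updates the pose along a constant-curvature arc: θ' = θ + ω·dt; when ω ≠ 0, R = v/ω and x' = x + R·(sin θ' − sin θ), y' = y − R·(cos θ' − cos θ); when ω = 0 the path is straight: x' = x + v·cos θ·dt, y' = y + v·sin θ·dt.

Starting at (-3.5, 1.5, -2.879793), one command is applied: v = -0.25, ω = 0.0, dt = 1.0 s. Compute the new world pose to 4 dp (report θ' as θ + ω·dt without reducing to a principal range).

(-3.2585, 1.5647, -2.8798)

θ' = -2.8798 + 0.0·1.0 = -2.8798
ω = 0 → straight: x' = -3.5 + -0.25·cos(-2.8798)·1.0 = -3.2585
y' = 1.5 + -0.25·sin(-2.8798)·1.0 = 1.5647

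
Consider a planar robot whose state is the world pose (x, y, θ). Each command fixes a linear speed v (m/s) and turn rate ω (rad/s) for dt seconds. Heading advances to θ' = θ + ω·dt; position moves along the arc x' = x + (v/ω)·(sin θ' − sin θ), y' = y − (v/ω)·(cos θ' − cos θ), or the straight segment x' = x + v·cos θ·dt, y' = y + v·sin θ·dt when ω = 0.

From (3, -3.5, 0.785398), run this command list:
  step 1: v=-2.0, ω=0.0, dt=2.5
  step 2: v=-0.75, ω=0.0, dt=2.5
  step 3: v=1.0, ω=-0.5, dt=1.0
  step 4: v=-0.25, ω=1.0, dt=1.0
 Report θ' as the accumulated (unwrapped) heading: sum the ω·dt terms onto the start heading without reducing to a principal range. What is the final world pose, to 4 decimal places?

step 1: θ'=0.7854 (straight) → pose (-0.5355, -7.0355, 0.7854)
step 2: θ'=0.7854 (straight) → pose (-1.8614, -8.3614, 0.7854)
step 3: θ'=0.2854 (R=-2.0000) → pose (-1.0102, -7.8565, 0.2854)
step 4: θ'=1.2854 (R=-0.2500) → pose (-1.1797, -8.0260, 1.2854)

(-1.1797, -8.0260, 1.2854)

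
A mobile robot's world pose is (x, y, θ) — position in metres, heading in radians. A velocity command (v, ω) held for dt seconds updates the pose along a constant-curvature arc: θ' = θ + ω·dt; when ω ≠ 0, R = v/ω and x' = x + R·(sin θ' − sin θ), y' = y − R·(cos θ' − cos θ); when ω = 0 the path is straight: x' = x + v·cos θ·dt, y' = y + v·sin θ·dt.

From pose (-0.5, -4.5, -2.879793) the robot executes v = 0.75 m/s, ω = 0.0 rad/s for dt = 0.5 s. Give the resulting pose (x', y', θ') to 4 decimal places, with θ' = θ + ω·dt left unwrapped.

θ' = -2.8798 + 0.0·0.5 = -2.8798
ω = 0 → straight: x' = -0.5 + 0.75·cos(-2.8798)·0.5 = -0.8622
y' = -4.5 + 0.75·sin(-2.8798)·0.5 = -4.5971

(-0.8622, -4.5971, -2.8798)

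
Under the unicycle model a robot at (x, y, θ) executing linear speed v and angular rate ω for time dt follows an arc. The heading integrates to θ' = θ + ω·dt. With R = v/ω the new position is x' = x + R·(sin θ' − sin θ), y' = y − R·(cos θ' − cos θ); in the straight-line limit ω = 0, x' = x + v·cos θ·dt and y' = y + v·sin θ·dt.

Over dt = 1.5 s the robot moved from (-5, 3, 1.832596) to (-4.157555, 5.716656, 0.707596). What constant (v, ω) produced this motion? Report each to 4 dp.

v = 2.0000, ω = -0.7500

Δθ = 0.707596 − 1.832596 = -1.125000
ω = Δθ/dt = -1.125000/1.5 = -0.7500
R = −Δy/(cos θ' − cos θ) = -2.6667
v = R·ω = -2.6667·-0.7500 = 2.0000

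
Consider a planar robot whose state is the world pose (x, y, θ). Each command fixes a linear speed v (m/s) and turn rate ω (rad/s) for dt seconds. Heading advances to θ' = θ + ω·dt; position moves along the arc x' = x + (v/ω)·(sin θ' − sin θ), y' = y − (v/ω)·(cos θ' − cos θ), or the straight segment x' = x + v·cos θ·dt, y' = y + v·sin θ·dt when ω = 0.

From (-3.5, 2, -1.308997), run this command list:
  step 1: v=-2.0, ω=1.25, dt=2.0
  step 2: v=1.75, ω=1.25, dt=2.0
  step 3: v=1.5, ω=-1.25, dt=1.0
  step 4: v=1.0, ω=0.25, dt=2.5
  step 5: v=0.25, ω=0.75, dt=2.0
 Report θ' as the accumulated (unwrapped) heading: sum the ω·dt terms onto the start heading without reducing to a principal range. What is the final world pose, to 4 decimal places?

step 1: θ'=1.1910 (R=-1.6000) → pose (-6.5315, 2.1791, 1.1910)
step 2: θ'=3.6910 (R=1.4000) → pose (-8.5628, 3.8920, 3.6910)
step 3: θ'=2.4410 (R=-1.2000) → pose (-9.9630, 3.9981, 2.4410)
step 4: θ'=3.0660 (R=4.0000) → pose (-12.2396, 4.9288, 3.0660)
step 5: θ'=4.5660 (R=0.3333) → pose (-12.5945, 4.6451, 4.5660)

(-12.5945, 4.6451, 4.5660)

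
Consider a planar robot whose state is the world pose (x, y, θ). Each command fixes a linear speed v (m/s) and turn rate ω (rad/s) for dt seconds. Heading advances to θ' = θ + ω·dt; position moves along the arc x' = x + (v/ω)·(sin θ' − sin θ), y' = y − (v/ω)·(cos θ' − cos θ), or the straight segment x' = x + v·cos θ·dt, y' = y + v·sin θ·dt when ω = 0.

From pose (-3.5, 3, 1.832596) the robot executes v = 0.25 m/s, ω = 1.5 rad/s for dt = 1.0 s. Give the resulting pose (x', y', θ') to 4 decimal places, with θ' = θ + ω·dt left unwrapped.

(-3.6926, 3.1205, 3.3326)

θ' = 1.8326 + 1.5·1.0 = 3.3326
R = v/ω = 0.25/1.5 = 0.1667
x' = -3.5 + 0.1667·(sin 3.3326 − sin 1.8326) = -3.6926
y' = 3 − 0.1667·(cos 3.3326 − cos 1.8326) = 3.1205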